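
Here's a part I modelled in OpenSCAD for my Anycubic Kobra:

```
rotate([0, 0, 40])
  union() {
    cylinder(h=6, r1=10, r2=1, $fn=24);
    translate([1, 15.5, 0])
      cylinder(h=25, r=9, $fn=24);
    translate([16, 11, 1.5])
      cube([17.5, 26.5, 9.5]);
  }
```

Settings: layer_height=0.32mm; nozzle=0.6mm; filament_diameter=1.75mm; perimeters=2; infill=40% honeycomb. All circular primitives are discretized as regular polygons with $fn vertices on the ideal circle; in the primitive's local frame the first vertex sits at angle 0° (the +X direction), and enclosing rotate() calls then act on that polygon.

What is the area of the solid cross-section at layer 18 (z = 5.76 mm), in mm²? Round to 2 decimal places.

At z = 5.76 mm: the cone contributes a regular 24-gon of circumradius 1.360 (interpolated between r1=10 and r2=1 at t=0.960) (area = (24/2)·1.360²·sin(360°/24) = 5.74 mm²); the r=9 cylinder at (1, 15.5) gives a regular 24-gon of circumradius 9 (constant along its height) (area = (24/2)·9.000²·sin(360°/24) = 251.57 mm²); the cube at (16, 11) (footprint 17.5×26.5) is included at this height (area 463.75 mm²); Combining (union): the 3 present regions are separate (no shared area or edge), so areas and boundary lengths simply add and each stays a separate island — area = 721.07 mm²; (whole slice rotated 40° about Z — lengths, areas and connectivity unchanged). Overall, the cross-section has 3 separate islands. Net area = 721.07 mm².

721.07 mm²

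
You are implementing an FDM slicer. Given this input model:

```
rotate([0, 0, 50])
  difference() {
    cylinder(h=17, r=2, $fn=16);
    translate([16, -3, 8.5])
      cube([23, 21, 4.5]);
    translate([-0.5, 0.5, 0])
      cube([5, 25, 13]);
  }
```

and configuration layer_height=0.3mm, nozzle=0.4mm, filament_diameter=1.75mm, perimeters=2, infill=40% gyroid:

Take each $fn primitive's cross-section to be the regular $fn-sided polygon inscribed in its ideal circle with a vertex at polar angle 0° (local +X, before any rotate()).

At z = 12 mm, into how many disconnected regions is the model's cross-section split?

At z = 12 mm: the r=2 cylinder contributes a regular 16-gon of circumradius 2; the cube at (16, -3) is present — its section is the full 23×21 rectangle; the cube at (-0.5, 0.5) is present — its section is the full 5×25 rectangle; Subtracting the remaining from the first: starting from the r=2 cylinder, the 23×21 cube at (16, -3) misses the remaining region (no effect); the 5×25 cube at (-0.5, 0.5) partially overlaps it — only the 2.81 mm² overlap (of its 125.00 mm²) is removed, clipping the outline — 1 connected region; (whole slice rotated 50° about Z — lengths, areas and connectivity unchanged). The result has 1 disconnected region.

1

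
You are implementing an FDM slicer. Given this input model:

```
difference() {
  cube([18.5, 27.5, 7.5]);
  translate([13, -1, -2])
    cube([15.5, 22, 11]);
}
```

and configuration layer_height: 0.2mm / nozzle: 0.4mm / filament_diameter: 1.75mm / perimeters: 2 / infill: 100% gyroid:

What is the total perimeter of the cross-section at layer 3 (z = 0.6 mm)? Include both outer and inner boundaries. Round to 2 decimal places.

At z = 0.6 mm: the cube (footprint 18.5×27.5) is included at this height (perimeter 92.00 mm); the cube at (13, -1) is present — its section is the full 15.5×22 rectangle (perimeter 75.00 mm); Taking the first minus the rest: starting from the 18.5×27.5 cube, the 15.5×22 cube at (13, -1) partially overlaps it — only the 115.50 mm² overlap (of its 341.00 mm²) is removed, clipping the outline — boundary = 92.00 mm. Overall, the cross-section is a single solid region. Total boundary length (outer) = 92.00 mm.

92.00 mm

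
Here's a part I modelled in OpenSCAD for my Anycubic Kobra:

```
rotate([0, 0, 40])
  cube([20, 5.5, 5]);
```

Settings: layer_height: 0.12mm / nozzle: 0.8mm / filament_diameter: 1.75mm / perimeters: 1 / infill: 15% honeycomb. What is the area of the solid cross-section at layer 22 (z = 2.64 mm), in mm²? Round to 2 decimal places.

At z = 2.64 mm: the 20×5.5 cube contributes its full rectangle (area 110.00 mm²); (whole slice rotated 40° about Z — lengths, areas and connectivity unchanged). Overall, the cross-section is a single solid region. Net area = 110.00 mm².

110.00 mm²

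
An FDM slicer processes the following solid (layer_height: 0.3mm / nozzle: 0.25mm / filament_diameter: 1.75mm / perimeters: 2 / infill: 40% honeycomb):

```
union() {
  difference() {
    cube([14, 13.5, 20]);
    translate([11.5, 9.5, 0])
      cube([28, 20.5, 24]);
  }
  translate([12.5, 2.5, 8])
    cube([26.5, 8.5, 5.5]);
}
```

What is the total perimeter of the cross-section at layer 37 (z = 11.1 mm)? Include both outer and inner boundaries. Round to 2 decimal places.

At z = 11.1 mm: the cube is present — its section is the full 14×13.5 rectangle (perimeter 55.00 mm); the 28×20.5 cube at (11.5, 9.5) contributes its full rectangle (perimeter 97.00 mm); Taking the first minus the rest: starting from the 14×13.5 cube, the 28×20.5 cube at (11.5, 9.5) partially overlaps it — only the 10.00 mm² overlap (of its 574.00 mm²) is removed, clipping the outline — boundary = 55.00 mm; the cube at (12.5, 2.5) (footprint 26.5×8.5) is included at this height (perimeter 70.00 mm); Taking the union: the regions partially overlap (shared area 10.50 mm²), so the edge portions inside another operand are dropped and the merged outline is re-measured after clipping — boundary = 108.00 mm. Overall, the cross-section is a single solid region. Total boundary length (outer) = 108.00 mm.

108.00 mm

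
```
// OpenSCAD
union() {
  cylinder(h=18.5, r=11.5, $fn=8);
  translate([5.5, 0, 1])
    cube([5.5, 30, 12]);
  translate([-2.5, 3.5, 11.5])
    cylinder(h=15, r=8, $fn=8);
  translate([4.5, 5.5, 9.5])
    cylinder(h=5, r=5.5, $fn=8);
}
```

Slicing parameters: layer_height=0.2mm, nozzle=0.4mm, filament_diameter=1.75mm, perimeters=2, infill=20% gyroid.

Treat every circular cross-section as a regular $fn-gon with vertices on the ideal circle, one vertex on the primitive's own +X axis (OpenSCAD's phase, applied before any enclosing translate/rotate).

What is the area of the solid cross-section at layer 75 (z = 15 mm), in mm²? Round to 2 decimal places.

At z = 15 mm: the r=11.5 cylinder gives a regular 8-gon of circumradius 11.5 (constant along its height) (area = (8/2)·11.500²·sin(360°/8) = 374.06 mm²); the cube at (5.5, 0) does not reach this height (z outside [1, 13]); the r=8 cylinder at (-2.5, 3.5) gives a regular 8-gon of circumradius 8 (constant along its height) (area = (8/2)·8.000²·sin(360°/8) = 181.02 mm²); the cylinder at (4.5, 5.5) does not reach this height (z outside [9.5, 14.5]); Combining (union): the regions partially overlap — summed areas 555.08 mm² minus the doubly-counted overlap 172.09 mm² gives 382.99 mm² — area = 382.99 mm². Overall, the cross-section is a single solid region. Net area = 382.99 mm².

382.99 mm²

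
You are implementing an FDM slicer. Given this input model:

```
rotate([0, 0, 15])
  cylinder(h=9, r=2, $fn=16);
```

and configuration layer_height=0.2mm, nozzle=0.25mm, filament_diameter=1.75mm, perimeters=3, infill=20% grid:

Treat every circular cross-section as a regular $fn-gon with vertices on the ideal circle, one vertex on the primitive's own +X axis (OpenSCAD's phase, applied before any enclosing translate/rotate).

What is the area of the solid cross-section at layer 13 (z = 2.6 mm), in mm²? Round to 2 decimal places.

12.25 mm²

At z = 2.6 mm: the r=2 cylinder contributes a regular 16-gon of circumradius 2 (area = (16/2)·2.000²·sin(360°/16) = 12.25 mm²); (whole slice rotated 15° about Z — lengths, areas and connectivity unchanged). Overall, the cross-section is a single solid region. Net area = 12.25 mm².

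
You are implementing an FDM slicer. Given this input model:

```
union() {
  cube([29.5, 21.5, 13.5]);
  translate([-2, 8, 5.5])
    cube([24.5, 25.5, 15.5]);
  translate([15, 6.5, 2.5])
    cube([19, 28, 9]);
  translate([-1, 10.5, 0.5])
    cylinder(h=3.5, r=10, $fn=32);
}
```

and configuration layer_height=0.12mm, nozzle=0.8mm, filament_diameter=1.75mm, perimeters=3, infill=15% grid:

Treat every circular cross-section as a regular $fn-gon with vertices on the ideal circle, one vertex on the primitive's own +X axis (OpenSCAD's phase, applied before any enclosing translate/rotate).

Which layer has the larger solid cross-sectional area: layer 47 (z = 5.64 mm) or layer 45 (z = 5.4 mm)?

Layer 47 (z = 5.64): the cube (footprint 29.5×21.5) is included at this height (area 634.25 mm²); the cube at (-2, 8) is present — its section is the full 24.5×25.5 rectangle (area 624.75 mm²); the cube at (15, 6.5) (footprint 19×28) is included at this height (area 532.00 mm²); the cylinder at (-1, 10.5) is not intersected at this z (z outside [0.5, 4]); Taking the union: the regions partially overlap — summed areas 1791.00 mm² minus the doubly-counted overlap 611.25 mm² gives 1179.75 mm² — area = 1179.75 mm². So its area = 1179.75 mm². Layer 45 (z = 5.4): the cube is present — its section is the full 29.5×21.5 rectangle (area 634.25 mm²); the cube at (-2, 8) is not intersected at this z (z outside [5.5, 21]); the cube at (15, 6.5) (footprint 19×28) is included at this height (area 532.00 mm²); the cylinder at (-1, 10.5) does not reach this height (z outside [0.5, 4]); Taking the union: the regions partially overlap — summed areas 1166.25 mm² minus the doubly-counted overlap 217.50 mm² gives 948.75 mm² — area = 948.75 mm². So its area = 948.75 mm². Layer 47 is larger (1179.75 vs 948.75 mm²).

layer 47 (z = 5.64 mm)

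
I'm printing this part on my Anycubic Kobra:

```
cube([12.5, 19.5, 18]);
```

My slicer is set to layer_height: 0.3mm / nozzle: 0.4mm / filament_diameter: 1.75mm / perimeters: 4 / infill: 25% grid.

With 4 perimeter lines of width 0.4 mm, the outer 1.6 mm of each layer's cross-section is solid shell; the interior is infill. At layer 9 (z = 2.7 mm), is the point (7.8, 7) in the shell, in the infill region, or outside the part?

infill

At z = 2.7 mm: the cube is present — its section is the full 12.5×19.5 rectangle. Overall, the cross-section is a single solid region. The nearest boundary edge runs (12.50, 0.00)→(12.50, 19.50); distance from the point to it = 4.70 mm. The point is inside the cross-section and 4.70 mm from the nearest boundary — more than the 1.6 mm shell width (4 × 0.4), so it's in the infill interior.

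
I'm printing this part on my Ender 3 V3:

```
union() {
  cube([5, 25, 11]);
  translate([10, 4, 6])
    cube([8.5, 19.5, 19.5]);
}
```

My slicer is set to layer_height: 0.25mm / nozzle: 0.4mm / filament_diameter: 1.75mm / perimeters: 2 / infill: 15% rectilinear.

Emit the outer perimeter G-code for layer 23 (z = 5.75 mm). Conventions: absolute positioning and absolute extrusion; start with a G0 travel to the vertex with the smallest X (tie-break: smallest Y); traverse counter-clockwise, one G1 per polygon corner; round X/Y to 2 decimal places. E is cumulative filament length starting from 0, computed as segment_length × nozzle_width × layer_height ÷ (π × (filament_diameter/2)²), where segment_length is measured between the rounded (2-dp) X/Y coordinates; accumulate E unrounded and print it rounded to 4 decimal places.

At z = 5.75 mm: the 5×25 cube contributes its full rectangle; the cube at (10, 4) is absent (z outside [6, 25.5]); Merging all regions: only the 5×25 cube is present, so the union is just that shape — 1 connected region. The outline is a single polygon with 4 vertices. Extrusion per mm of travel: 0.4 × 0.25 / (π × 0.875²) = 0.041575. Accumulating E over each segment gives final E = 2.4945.

G0 X0.00 Y0.00 Z5.75
G1 X5.00 Y0.00 E0.2079
G1 X5.00 Y25.00 E1.2473
G1 X0.00 Y25.00 E1.4551
G1 X0.00 Y0.00 E2.4945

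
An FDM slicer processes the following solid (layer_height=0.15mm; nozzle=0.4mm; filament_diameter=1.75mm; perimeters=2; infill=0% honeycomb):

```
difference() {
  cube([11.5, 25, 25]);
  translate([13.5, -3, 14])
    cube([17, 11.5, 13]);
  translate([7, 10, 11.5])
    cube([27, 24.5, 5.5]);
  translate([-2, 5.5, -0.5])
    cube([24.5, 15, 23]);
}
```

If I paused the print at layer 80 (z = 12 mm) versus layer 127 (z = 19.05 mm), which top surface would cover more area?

Layer 80 (z = 12): the cube is present — its section is the full 11.5×25 rectangle (area 287.50 mm²); the cube at (13.5, -3) does not reach this height (z outside [14, 27]); the cube at (7, 10) is present — its section is the full 27×24.5 rectangle (area 661.50 mm²); the cube at (-2, 5.5) is present — its section is the full 24.5×15 rectangle (area 367.50 mm²); Subtracting the remaining from the first: starting from the 11.5×25 cube (287.50 mm²), the 27×24.5 cube at (7, 10) partially overlaps it — only the 67.50 mm² overlap (of its 661.50 mm²) is removed, clipping the outline; the 24.5×15 cube at (-2, 5.5) partially overlaps it — only the 125.25 mm² overlap (of its 367.50 mm²) is removed, clipping the outline — area = 94.75 mm². So its area = 94.75 mm². Layer 127 (z = 19.05): the 11.5×25 cube contributes its full rectangle (area 287.50 mm²); the cube at (13.5, -3) (footprint 17×11.5) is included at this height (area 195.50 mm²); the cube at (7, 10) is not intersected at this z (z outside [11.5, 17]); the cube at (-2, 5.5) (footprint 24.5×15) is included at this height (area 367.50 mm²); After the difference (first − rest): starting from the 11.5×25 cube (287.50 mm²), the 17×11.5 cube at (13.5, -3) misses the remaining region (no effect); the 24.5×15 cube at (-2, 5.5) partially overlaps it — only the 172.50 mm² overlap (of its 367.50 mm²) is removed, clipping the outline — area = 115.00 mm². So its area = 115.00 mm². Layer 127 is larger (115.00 vs 94.75 mm²).

layer 127 (z = 19.05 mm)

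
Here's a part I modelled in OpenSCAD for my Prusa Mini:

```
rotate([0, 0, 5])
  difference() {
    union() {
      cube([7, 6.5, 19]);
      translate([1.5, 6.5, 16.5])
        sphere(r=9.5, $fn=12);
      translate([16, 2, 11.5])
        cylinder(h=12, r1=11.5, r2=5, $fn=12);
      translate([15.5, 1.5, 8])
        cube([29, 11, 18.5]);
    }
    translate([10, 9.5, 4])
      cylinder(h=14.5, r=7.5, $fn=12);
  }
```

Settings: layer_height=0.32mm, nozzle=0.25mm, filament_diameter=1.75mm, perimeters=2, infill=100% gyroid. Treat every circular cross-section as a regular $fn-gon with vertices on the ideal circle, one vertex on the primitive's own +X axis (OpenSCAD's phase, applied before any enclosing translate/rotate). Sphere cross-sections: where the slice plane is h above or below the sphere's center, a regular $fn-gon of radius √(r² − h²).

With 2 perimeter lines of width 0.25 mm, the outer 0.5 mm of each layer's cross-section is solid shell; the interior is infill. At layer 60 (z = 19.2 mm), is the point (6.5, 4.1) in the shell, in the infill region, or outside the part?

infill

At z = 19.2 mm: the cube is absent (z outside [0, 19]); the r=9.5 sphere at (1.5, 6.5) slices to a regular 12-gon of circumradius 9.108 (√(r²−h²) with h=2.7 from center); the cone at (16, 2) contributes a regular 12-gon of circumradius 7.329 (interpolated between r1=11.5 and r2=5 at t=0.642); the cube at (15.5, 1.5) is present — its section is the full 29×11 rectangle; Taking the union: the regions partially overlap (shared area 51.08 mm²), so overlapping operands fuse into one piece — 1 connected region; the cylinder at (10, 9.5) does not reach this height (z outside [4, 18.5]); Taking the first minus the rest: none of the subtracted shapes is present at this height, so the result so far is unchanged — 1 connected region; (whole slice rotated 5° about Z — lengths, areas and connectivity unchanged). Overall, the cross-section is a single solid region. Undo the 5° rotation: the query point maps to (6.833, 3.518) in the un-rotated model frame. The nearest boundary edge runs (8.83, 1.39)→(6.05, -1.39); distance from the point to it = 2.92 mm. The point is inside the cross-section and 2.92 mm from the nearest boundary — more than the 0.5 mm shell width (2 × 0.25), so it's in the infill interior.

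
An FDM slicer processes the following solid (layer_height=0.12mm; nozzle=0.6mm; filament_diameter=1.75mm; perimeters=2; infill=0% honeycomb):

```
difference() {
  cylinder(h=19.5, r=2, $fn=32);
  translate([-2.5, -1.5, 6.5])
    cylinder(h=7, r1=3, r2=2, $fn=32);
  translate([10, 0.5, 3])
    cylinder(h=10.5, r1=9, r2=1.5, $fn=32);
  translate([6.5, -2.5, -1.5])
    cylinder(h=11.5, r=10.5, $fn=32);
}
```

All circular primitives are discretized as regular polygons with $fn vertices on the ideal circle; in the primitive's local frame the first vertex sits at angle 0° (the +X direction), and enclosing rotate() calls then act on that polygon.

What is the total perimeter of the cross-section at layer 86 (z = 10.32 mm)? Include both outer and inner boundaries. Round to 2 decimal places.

At z = 10.32 mm: the r=2 cylinder gives a regular 32-gon of circumradius 2 (constant along its height) (perimeter = 2·32·2.000·sin(180°/32) = 12.55 mm); the cone at (-2.5, -1.5) (r1=3→r2=2) has section circumradius 2.454 here — a regular 32-gon (perimeter = 2·32·2.454·sin(180°/32) = 15.40 mm); the cone at (10, 0.5) contributes a regular 32-gon of circumradius 3.771 (interpolated between r1=9 and r2=1.5 at t=0.697) (perimeter = 2·32·3.771·sin(180°/32) = 23.66 mm); the cylinder at (6.5, -2.5) is absent (z outside [-1.5, 10]); After the difference (first − rest): starting from the r=2 cylinder, the cone at (-2.5, -1.5) partially overlaps it — only the 3.51 mm² overlap (of its 18.80 mm²) is removed, clipping the outline; the cone at (10, 0.5) misses the remaining region (no effect) — boundary = 12.27 mm. Overall, the cross-section is a single solid region. Total boundary length (outer) = 12.27 mm.

12.27 mm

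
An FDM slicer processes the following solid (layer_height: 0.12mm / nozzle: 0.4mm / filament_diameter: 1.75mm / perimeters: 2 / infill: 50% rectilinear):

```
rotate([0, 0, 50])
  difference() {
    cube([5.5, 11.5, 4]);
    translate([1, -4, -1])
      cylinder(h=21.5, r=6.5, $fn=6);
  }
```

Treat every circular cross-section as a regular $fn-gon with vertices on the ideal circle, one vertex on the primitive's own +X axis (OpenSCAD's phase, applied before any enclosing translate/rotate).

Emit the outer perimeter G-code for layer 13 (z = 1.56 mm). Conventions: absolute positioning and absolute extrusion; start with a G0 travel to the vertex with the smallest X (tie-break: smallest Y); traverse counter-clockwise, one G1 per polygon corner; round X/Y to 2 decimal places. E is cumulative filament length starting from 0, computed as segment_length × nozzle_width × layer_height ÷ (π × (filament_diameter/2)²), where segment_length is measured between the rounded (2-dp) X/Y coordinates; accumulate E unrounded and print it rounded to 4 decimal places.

At z = 1.56 mm: the 5.5×11.5 cube contributes its full rectangle; the r=6.5 cylinder at (1, -4) gives a regular 6-gon of circumradius 6.5 (constant along its height); Taking the first minus the rest: starting from the 5.5×11.5 cube, the r=6.5 cylinder at (1, -4) partially overlaps it — only the 7.69 mm² overlap (of its 109.77 mm²) is removed, clipping the outline — 1 connected region; (rotated 50° about Z; rotation is an isometry so areas/perimeters/island counts are preserved). The outline is a single polygon with 6 vertices. Extrusion per mm of travel: 0.4 × 0.12 / (π × 0.875²) = 0.019956. Accumulating E over each segment gives final E = 0.6649.

G0 X-8.81 Y7.39 Z1.56
G1 X-1.25 Y1.05 E0.1969
G1 X1.48 Y4.30 E0.2816
G1 X3.34 Y3.98 E0.3193
G1 X3.54 Y4.21 E0.3253
G1 X-5.27 Y11.61 E0.5550
G1 X-8.81 Y7.39 E0.6649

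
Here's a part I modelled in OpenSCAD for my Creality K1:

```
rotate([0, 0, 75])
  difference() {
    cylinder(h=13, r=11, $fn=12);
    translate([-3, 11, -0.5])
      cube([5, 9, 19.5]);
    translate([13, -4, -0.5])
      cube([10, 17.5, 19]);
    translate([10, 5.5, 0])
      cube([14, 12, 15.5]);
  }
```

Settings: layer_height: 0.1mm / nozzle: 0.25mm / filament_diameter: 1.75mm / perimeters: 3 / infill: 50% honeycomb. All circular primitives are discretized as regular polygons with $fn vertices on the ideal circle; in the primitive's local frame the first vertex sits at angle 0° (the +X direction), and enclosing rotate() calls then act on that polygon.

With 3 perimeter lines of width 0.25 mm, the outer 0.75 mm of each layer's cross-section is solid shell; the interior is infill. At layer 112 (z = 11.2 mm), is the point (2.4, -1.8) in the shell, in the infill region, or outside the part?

At z = 11.2 mm: the r=11 cylinder contributes a regular 12-gon of circumradius 11; the 5×9 cube at (-3, 11) contributes its full rectangle; the 10×17.5 cube at (13, -4) contributes its full rectangle; the 14×12 cube at (10, 5.5) contributes its full rectangle; After the difference (first − rest): starting from the r=11 cylinder, the 5×9 cube at (-3, 11) misses the remaining region (no effect); the 10×17.5 cube at (13, -4) misses the remaining region (no effect); the 14×12 cube at (10, 5.5) misses the remaining region (no effect) — 1 connected region; (whole slice rotated 75° about Z — lengths, areas and connectivity unchanged). Overall, the cross-section is a single solid region. Undo the 75° rotation: the query point maps to (-1.118, -2.784) in the un-rotated model frame. The nearest boundary edge runs (-0.00, -11.00)→(-5.50, -9.53); distance from the point to it = 7.65 mm. The point is inside the cross-section and 7.65 mm from the nearest boundary — more than the 0.75 mm shell width (3 × 0.25), so it's in the infill interior.

infill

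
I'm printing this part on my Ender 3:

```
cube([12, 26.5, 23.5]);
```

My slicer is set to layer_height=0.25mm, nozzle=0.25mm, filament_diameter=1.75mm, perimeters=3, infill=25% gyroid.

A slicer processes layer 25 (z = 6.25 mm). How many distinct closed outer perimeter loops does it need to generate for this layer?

At z = 6.25 mm: the cube is present — its section is the full 12×26.5 rectangle. The result has 1 disconnected region.

1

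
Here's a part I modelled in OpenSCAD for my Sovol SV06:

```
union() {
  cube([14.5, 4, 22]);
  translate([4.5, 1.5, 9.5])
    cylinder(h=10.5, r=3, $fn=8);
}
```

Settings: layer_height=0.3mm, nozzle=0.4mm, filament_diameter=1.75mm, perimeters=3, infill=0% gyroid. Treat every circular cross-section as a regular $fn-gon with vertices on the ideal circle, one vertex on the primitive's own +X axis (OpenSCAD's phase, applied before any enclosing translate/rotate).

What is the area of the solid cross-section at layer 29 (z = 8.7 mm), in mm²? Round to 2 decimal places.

At z = 8.7 mm: the cube is present — its section is the full 14.5×4 rectangle (area 58.00 mm²); the cylinder at (4.5, 1.5) is not intersected at this z (z outside [9.5, 20]); Merging all regions: only the 14.5×4 cube is present, so the union is just that shape — area = 58.00 mm². Overall, the cross-section is a single solid region. Net area = 58.00 mm².

58.00 mm²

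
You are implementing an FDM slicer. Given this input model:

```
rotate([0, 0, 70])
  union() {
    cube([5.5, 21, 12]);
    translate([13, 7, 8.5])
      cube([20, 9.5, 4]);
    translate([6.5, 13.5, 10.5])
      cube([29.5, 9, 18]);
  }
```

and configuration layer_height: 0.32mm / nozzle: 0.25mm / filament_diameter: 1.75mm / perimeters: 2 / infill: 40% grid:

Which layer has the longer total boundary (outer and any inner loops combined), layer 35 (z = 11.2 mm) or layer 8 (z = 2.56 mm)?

layer 35 (z = 11.2 mm)

Layer 35 (z = 11.2): the cube is present — its section is the full 5.5×21 rectangle (perimeter 53.00 mm); the cube at (13, 7) is present — its section is the full 20×9.5 rectangle (perimeter 59.00 mm); the cube at (6.5, 13.5) (footprint 29.5×9) is included at this height (perimeter 77.00 mm); Combining (union): the regions partially overlap (shared area 60.00 mm²), so the edge portions inside another operand are dropped and the merged outline is re-measured after clipping — boundary = 143.00 mm; (rotated 70° about Z; rotation is an isometry so areas/perimeters/island counts are preserved). So its perimeter = 143.00 mm. Layer 8 (z = 2.56): the cube is present — its section is the full 5.5×21 rectangle (perimeter 53.00 mm); the cube at (13, 7) is not intersected at this z (z outside [8.5, 12.5]); the cube at (6.5, 13.5) does not reach this height (z outside [10.5, 28.5]); Taking the union: only the 5.5×21 cube is present, so the union is just that shape — boundary = 53.00 mm; (whole slice rotated 70° about Z — lengths, areas and connectivity unchanged). So its perimeter = 53.00 mm. Layer 35 is larger (143.00 vs 53.00 mm).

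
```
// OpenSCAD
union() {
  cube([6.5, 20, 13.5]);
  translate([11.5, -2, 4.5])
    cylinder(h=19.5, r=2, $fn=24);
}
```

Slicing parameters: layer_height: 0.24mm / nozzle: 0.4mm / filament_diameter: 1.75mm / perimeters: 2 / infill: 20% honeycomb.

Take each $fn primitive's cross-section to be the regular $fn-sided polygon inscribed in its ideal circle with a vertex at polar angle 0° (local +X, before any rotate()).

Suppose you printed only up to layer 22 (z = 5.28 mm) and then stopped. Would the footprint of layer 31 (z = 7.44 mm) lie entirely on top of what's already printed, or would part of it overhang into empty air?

entirely on top

Compare the two slices. At z = 5.28: the cube is present — its section is the full 6.5×20 rectangle (area 130.00 mm²); the r=2 cylinder at (11.5, -2) gives a regular 24-gon of circumradius 2 (constant along its height) (area = (24/2)·2.000²·sin(360°/24) = 12.42 mm²); Merging all regions: the 2 present regions are separate (no shared area or edge), so areas and boundary lengths simply add and each stays a separate island — area = 142.42 mm². At z = 7.44: the cube is present — its section is the full 6.5×20 rectangle (area 130.00 mm²); the r=2 cylinder at (11.5, -2) gives a regular 24-gon of circumradius 2 (constant along its height) (area = (24/2)·2.000²·sin(360°/24) = 12.42 mm²); Merging all regions: the 2 present regions are separate (no shared area or edge), so areas and boundary lengths simply add and each stays a separate island — area = 142.42 mm². Checking containment: the cross-section at z = 7.44 is a subset of the cross-section at z = 5.28.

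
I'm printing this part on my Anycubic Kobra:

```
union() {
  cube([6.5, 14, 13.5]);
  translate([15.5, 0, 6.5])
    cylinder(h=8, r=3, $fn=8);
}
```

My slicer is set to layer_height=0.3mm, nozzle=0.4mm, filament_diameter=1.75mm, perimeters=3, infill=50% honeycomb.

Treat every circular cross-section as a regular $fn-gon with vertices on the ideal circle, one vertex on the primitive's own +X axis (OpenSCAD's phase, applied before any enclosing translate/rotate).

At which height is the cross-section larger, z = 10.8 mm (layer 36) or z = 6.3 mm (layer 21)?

layer 36 (z = 10.8 mm)

Layer 36 (z = 10.8): the 6.5×14 cube contributes its full rectangle (area 91.00 mm²); the cylinder at (15.5, 0): section is a regular 8-gon, circumradius r=3 (area = (8/2)·3.000²·sin(360°/8) = 25.46 mm²); Combining (union): the 2 present regions are separate (no shared area or edge), so areas and boundary lengths simply add and each stays a separate island — area = 116.46 mm². So its area = 116.46 mm². Layer 21 (z = 6.3): the 6.5×14 cube contributes its full rectangle (area 91.00 mm²); the cylinder at (15.5, 0) is absent (z outside [6.5, 14.5]); Taking the union: only the 6.5×14 cube is present, so the union is just that shape — area = 91.00 mm². So its area = 91.00 mm². Layer 36 is larger (116.46 vs 91.00 mm²).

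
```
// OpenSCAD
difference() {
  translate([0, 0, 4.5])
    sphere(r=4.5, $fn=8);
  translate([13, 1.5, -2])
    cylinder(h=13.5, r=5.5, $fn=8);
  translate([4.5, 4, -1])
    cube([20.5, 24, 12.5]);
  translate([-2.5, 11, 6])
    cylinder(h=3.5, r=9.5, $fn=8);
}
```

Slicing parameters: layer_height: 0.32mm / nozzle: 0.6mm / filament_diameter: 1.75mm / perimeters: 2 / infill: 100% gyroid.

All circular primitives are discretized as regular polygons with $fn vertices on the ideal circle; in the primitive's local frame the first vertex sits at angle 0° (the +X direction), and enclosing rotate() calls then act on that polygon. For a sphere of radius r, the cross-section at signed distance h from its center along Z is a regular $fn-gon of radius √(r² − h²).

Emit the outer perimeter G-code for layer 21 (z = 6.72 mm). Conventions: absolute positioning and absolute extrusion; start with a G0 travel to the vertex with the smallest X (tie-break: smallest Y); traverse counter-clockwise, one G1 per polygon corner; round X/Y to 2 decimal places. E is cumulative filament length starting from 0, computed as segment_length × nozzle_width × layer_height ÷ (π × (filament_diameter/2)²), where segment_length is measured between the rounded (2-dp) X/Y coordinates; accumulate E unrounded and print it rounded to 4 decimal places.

G0 X-3.91 Y0.00 Z6.72
G1 X-2.77 Y-2.77 E0.2391
G1 X0.00 Y-3.91 E0.4782
G1 X2.77 Y-2.77 E0.7173
G1 X3.91 Y0.00 E0.9564
G1 X2.77 Y2.77 E1.1955
G1 X1.66 Y3.22 E1.2911
G1 X-2.50 Y1.50 E1.6505
G1 X-3.18 Y1.78 E1.7092
G1 X-3.91 Y0.00 E1.8628

At z = 6.72 mm: the r=4.5 sphere contributes a regular 8-gon of circumradius √(4.5²−2.22²) = 3.914; the r=5.5 cylinder at (13, 1.5) contributes a regular 8-gon of circumradius 5.5; the cube at (4.5, 4) is present — its section is the full 20.5×24 rectangle; the cylinder at (-2.5, 11): section is a regular 8-gon, circumradius r=9.5; Taking the first minus the rest: starting from the r=4.5 sphere, the r=5.5 cylinder at (13, 1.5) misses the remaining region (no effect); the 20.5×24 cube at (4.5, 4) misses the remaining region (no effect); the r=9.5 cylinder at (-2.5, 11) partially overlaps it — only the 5.17 mm² overlap (of its 255.27 mm²) is removed, clipping the outline — 1 connected region. The outline is a single polygon with 9 vertices. Extrusion per mm of travel: 0.6 × 0.32 / (π × 0.875²) = 0.079824. Accumulating E over each segment gives final E = 1.8628.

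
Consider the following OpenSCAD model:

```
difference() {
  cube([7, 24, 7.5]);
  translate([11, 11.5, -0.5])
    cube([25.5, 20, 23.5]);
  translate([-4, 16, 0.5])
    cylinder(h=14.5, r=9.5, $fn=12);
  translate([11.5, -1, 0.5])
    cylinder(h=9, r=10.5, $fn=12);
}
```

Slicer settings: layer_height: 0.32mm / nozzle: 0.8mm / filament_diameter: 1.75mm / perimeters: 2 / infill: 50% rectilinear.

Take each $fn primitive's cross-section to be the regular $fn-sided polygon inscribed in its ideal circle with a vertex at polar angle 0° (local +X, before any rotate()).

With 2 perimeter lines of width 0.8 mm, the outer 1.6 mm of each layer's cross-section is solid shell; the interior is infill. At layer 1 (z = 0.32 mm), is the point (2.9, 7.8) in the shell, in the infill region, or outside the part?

At z = 0.32 mm: the cube is present — its section is the full 7×24 rectangle; the cube at (11, 11.5) (footprint 25.5×20) is included at this height; the cylinder at (-4, 16) is absent (z outside [0.5, 15]); the cylinder at (11.5, -1) does not reach this height (z outside [0.5, 9.5]); Taking the first minus the rest: starting from the 7×24 cube, the 25.5×20 cube at (11, 11.5) misses the remaining region (no effect) — 1 connected region. Overall, the cross-section is a single solid region. The nearest boundary edge runs (0.00, 0.00)→(0.00, 24.00); distance from the point to it = 2.90 mm. The point is inside the cross-section and 2.90 mm from the nearest boundary — more than the 1.6 mm shell width (2 × 0.8), so it's in the infill interior.

infill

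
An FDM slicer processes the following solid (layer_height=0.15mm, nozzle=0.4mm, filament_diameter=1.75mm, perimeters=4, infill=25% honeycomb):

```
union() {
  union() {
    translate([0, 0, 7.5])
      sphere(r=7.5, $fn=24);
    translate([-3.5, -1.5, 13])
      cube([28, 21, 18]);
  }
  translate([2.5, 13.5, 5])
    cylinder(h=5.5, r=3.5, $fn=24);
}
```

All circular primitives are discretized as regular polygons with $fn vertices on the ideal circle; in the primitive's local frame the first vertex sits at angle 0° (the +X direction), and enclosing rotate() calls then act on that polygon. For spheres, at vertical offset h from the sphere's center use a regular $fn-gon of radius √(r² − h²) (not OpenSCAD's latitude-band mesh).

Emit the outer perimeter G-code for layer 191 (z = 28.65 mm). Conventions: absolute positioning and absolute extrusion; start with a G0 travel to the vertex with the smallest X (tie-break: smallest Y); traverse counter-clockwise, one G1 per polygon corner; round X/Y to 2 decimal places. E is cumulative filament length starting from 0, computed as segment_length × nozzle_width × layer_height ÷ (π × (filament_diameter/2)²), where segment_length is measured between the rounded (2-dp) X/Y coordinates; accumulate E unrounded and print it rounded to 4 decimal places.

G0 X-3.50 Y-1.50 Z28.65
G1 X24.50 Y-1.50 E0.6985
G1 X24.50 Y19.50 E1.2223
G1 X-3.50 Y19.50 E1.9208
G1 X-3.50 Y-1.50 E2.4446

At z = 28.65 mm: the sphere is absent (|z−center|=21.150 > r=7.5); the 28×21 cube at (-3.5, -1.5) contributes its full rectangle; Merging all regions: only the 28×21 cube at (-3.5, -1.5) is present, so the union is just that shape — 1 connected region; the cylinder at (2.5, 13.5) is not intersected at this z (z outside [5, 10.5]); Combining (union): only the result so far is present, so the union is just that shape — 1 connected region. The outline is a single polygon with 4 vertices. Extrusion per mm of travel: 0.4 × 0.15 / (π × 0.875²) = 0.024945. Accumulating E over each segment gives final E = 2.4446.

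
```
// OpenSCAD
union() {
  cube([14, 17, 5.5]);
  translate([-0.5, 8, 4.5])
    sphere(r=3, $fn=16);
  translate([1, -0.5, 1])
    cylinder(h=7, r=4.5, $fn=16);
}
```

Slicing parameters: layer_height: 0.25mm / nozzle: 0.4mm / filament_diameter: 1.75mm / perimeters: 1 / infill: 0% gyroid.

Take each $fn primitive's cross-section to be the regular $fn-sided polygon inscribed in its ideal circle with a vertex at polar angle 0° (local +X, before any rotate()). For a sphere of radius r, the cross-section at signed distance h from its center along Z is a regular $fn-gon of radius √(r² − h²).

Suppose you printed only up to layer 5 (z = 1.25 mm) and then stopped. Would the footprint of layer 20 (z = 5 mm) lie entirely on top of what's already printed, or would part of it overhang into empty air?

Compare the two slices. At z = 1.25: the 14×17 cube contributes its full rectangle (area 238.00 mm²); the sphere at (-0.5, 8) does not reach this height (|z−center|=3.250 > r=3); the cylinder at (1, -0.5): section is a regular 16-gon, circumradius r=4.5 (area = (16/2)·4.500²·sin(360°/16) = 61.99 mm²); Taking the union: the regions partially overlap — summed areas 299.99 mm² minus the doubly-counted overlap 17.17 mm² gives 282.82 mm² — area = 282.82 mm². At z = 5: the 14×17 cube contributes its full rectangle (area 238.00 mm²); the r=3 sphere at (-0.5, 8) contributes a regular 16-gon of circumradius √(3²−0.5²) = 2.958 (area = (16/2)·2.958²·sin(360°/16) = 26.79 mm²); the r=4.5 cylinder at (1, -0.5) gives a regular 16-gon of circumradius 4.5 (constant along its height) (area = (16/2)·4.500²·sin(360°/16) = 61.99 mm²); Taking the union: the regions partially overlap — summed areas 326.78 mm² minus the doubly-counted overlap 27.66 mm² gives 299.12 mm² — area = 299.12 mm². Checking containment: at z = 5 the cross-section extends beyond the z = 1.25 cross-section by about 16.30 mm².

part overhangs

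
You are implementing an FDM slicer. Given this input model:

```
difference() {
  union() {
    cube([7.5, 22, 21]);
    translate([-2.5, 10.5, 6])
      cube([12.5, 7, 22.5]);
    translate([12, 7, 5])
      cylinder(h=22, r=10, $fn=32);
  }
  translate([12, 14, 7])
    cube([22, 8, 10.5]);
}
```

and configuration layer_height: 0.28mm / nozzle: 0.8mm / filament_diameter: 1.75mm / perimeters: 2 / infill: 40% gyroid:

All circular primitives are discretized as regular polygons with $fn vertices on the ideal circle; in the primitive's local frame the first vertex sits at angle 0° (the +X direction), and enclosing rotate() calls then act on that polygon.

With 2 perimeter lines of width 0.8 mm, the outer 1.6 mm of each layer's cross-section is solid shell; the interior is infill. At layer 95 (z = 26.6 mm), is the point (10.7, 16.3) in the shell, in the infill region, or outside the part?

At z = 26.6 mm: the cube is absent (z outside [0, 21]); the cube at (-2.5, 10.5) (footprint 12.5×7) is included at this height; the r=10 cylinder at (12, 7) contributes a regular 32-gon of circumradius 10; Merging all regions: the regions partially overlap (shared area 31.08 mm²), so overlapping operands fuse into one piece — 1 connected region; the cube at (12, 14) is absent (z outside [7, 17.5]); Subtracting the remaining from the first: none of the subtracted shapes is present at this height, so that combined region is unchanged — 1 connected region. Overall, the cross-section is a single solid region. The nearest boundary edge runs (10.05, 16.81)→(12.00, 17.00); distance from the point to it = 0.57 mm. The point is inside the cross-section, 0.57 mm from the nearest boundary — within the 1.6 mm shell band (2 × 0.8).

shell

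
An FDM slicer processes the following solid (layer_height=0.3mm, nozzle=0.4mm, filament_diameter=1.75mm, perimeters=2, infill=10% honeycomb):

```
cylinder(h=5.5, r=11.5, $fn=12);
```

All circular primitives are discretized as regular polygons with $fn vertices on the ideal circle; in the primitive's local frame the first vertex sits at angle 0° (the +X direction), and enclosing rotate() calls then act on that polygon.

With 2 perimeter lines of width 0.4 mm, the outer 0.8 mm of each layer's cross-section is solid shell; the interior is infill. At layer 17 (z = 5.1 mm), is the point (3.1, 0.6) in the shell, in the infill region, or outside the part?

infill

At z = 5.1 mm: the cylinder: section is a regular 12-gon, circumradius r=11.5. Overall, the cross-section is a single solid region. The nearest boundary edge runs (11.50, 0.00)→(9.96, 5.75); distance from the point to it = 7.96 mm. The point is inside the cross-section and 7.96 mm from the nearest boundary — more than the 0.8 mm shell width (2 × 0.4), so it's in the infill interior.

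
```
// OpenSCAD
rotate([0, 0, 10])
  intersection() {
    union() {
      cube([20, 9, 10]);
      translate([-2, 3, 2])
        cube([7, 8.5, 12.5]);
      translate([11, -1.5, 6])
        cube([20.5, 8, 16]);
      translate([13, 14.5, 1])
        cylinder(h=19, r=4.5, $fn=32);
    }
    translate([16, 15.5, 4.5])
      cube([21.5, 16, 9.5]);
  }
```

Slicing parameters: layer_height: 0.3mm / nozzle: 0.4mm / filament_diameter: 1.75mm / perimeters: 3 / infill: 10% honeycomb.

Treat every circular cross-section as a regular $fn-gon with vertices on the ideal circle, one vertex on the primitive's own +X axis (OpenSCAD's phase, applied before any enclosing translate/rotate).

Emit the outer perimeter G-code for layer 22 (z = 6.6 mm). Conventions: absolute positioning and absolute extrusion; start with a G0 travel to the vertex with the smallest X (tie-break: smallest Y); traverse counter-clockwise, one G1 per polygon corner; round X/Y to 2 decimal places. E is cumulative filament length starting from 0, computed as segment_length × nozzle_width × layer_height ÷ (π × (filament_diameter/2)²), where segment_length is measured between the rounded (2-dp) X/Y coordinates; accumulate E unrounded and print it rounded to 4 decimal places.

G0 X12.66 Y20.34 Z6.60
G1 X13.07 Y18.04 E0.1166
G1 X14.42 Y18.28 E0.1850
G1 X14.08 Y18.95 E0.2224
G1 X13.54 Y19.65 E0.2666
G1 X12.87 Y20.22 E0.3104
G1 X12.66 Y20.34 E0.3225

At z = 6.6 mm: the cube is present — its section is the full 20×9 rectangle; the cube at (-2, 3) is present — its section is the full 7×8.5 rectangle; the 20.5×8 cube at (11, -1.5) contributes its full rectangle; the r=4.5 cylinder at (13, 14.5) contributes a regular 32-gon of circumradius 4.5; Taking the union: the regions partially overlap (shared area 88.50 mm²), so overlapping operands fuse into one piece — 2 connected regions; the 21.5×16 cube at (16, 15.5) contributes its full rectangle; Keeping only the common overlap: the 21.5×16 cube at (16, 15.5) partially overlaps that combined region; clipping to the common part keeps 1.98 mm² — 1 connected region; (rotated 10° about Z; rotation is an isometry so areas/perimeters/island counts are preserved). The outline is a single polygon with 6 vertices. Extrusion per mm of travel: 0.4 × 0.3 / (π × 0.875²) = 0.049890. Accumulating E over each segment gives final E = 0.3225.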